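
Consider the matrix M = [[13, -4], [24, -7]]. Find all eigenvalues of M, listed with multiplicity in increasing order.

Characteristic polynomial: p(s) = s^2 - 6s + 5 = (s - 5)(s - 1).
Roots (with multiplicity): 1, 5.

1, 5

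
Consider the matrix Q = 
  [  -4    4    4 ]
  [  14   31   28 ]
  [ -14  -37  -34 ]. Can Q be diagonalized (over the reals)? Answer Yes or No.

Characteristic polynomial: p(s) = s^3 + 7s^2 - 6s - 72 = (s - 3)(s + 4)(s + 6).
All 3 eigenvalues are distinct, so Q is diagonalizable.

Yes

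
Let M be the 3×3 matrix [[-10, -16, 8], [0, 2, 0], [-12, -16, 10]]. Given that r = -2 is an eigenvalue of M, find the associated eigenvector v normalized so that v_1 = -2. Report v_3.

-2

M + 2I = [[-8, -16, 8], [0, 4, 0], [-12, -16, 12]].
Solving (M + 2I)v = 0 gives the eigenspace spanned by (-2, 0, -2).
With v_1 = -2, v = (-2, 0, -2), so v_3 = -2.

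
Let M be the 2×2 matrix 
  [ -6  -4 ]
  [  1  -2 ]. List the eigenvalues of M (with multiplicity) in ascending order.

-4, -4

Characteristic polynomial: p(s) = s^2 + 8s + 16 = (s + 4)^2.
Roots (with multiplicity): -4, -4.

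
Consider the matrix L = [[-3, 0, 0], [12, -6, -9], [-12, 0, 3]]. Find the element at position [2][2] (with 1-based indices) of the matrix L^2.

36

Characteristic polynomial: s^3 + 6s^2 - 9s - 54 = (s - 3)(s + 3)(s + 6), so the eigenvalues are -6, -3, 3.
s=-3: eigenvector (1, -2, 2).
s=-6: eigenvector (0, 1, 0).
s=3: eigenvector (0, -1, 1).
P = [[1, 0, 0], [-2, 1, -1], [2, 0, 1]], D = diag(-3, -6, 3), P⁻¹ = [[1, 0, 0], [0, 1, 1], [-2, 0, 1]].
L² = P·diag(9, 36, 9)·P⁻¹ = [[9, 0, 0], [0, 36, 27], [0, 0, 9]].
The requested entry is 36.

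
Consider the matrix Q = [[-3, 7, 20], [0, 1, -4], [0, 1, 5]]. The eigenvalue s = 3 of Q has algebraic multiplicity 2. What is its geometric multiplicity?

Q − 3I = [[-6, 7, 20], [0, -2, -4], [0, 1, 2]].
This matrix has rank 2, so its null space has dimension 3 − 2 = 1.

1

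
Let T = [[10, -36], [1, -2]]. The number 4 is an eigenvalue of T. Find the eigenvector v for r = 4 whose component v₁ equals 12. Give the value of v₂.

T − 4I = [[6, -36], [1, -6]].
Solving (T − 4I)v = 0 gives the eigenspace spanned by (12, 2).
With v₁ = 12, v = (12, 2), so v₂ = 2.

2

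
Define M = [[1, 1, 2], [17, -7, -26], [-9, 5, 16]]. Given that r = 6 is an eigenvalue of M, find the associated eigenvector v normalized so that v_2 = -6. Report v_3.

3

M − 6I = [[-5, 1, 2], [17, -13, -26], [-9, 5, 10]].
Solving (M − 6I)v = 0 gives the eigenspace spanned by (0, -6, 3).
With v_2 = -6, v = (0, -6, 3), so v_3 = 3.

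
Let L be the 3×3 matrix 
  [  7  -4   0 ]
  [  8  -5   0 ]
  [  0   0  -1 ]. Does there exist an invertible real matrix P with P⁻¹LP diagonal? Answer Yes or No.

Characteristic polynomial: p(μ) = μ^3 - μ^2 - 5μ - 3 = (μ - 3)(μ + 1)^2.
μ = -1 has algebraic multiplicity 2; rank(L + 1I) = 1, so geometric multiplicity = 2.
Every eigenvalue has geometric = algebraic multiplicity, so L is diagonalizable.

Yes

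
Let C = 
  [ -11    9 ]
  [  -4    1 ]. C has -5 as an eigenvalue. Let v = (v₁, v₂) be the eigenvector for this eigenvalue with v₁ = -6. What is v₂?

-4

C + 5I = [[-6, 9], [-4, 6]].
Solving (C + 5I)v = 0 gives the eigenspace spanned by (-6, -4).
With v₁ = -6, v = (-6, -4), so v₂ = -4.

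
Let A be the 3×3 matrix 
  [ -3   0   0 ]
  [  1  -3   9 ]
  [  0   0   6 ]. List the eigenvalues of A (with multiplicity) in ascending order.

Characteristic polynomial: p(t) = t^3 - 27t - 54 = (t - 6)(t + 3)^2.
Roots (with multiplicity): -3, -3, 6.

-3, -3, 6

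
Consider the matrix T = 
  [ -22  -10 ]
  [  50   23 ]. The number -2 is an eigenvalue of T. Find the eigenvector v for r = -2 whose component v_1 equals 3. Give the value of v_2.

T + 2I = [[-20, -10], [50, 25]].
Solving (T + 2I)v = 0 gives the eigenspace spanned by (3, -6).
With v_1 = 3, v = (3, -6), so v_2 = -6.

-6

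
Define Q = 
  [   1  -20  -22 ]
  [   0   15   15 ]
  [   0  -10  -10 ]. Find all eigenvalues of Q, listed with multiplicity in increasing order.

0, 1, 5

Characteristic polynomial: p(r) = r^3 - 6r^2 + 5r = r(r - 5)(r - 1).
Roots (with multiplicity): 0, 1, 5.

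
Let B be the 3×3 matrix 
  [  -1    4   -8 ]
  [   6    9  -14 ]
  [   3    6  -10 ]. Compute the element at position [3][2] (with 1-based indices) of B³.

Characteristic polynomial: μ^3 + 2μ^2 - 5μ - 6 = (μ - 2)(μ + 1)(μ + 3), so the eigenvalues are -3, -1, 2.
μ=-3: eigenvector (-2, 1, 0).
μ=-1: eigenvector (1, -2, -1).
μ=2: eigenvector (0, 2, 1).
P = [[-2, 1, 0], [1, -2, 2], [0, -1, 1]], D = diag(-3, -1, 2), P⁻¹ = [[0, 1, -2], [1, 2, -4], [1, 2, -3]].
B³ = P·diag(-27, -1, 8)·P⁻¹ = [[-1, 52, -104], [18, 9, -2], [9, 18, -28]].
The requested entry is 18.

18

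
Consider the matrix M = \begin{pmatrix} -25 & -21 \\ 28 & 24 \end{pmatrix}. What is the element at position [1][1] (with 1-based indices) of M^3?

-337

Characteristic polynomial: t^2 + t - 12 = (t - 3)(t + 4), so the eigenvalues are -4, 3.
t=3: eigenvector (-3, 4).
t=-4: eigenvector (1, -1).
P = [[-3, 1], [4, -1]], D = diag(3, -4), P⁻¹ = [[1, 1], [4, 3]].
M³ = P·diag(27, -64)·P⁻¹ = [[-337, -273], [364, 300]].
The requested entry is -337.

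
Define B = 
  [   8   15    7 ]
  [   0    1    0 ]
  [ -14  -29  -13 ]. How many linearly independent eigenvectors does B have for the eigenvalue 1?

1

B − 1I = [[7, 15, 7], [0, 0, 0], [-14, -29, -14]].
This matrix has rank 2, so its null space has dimension 3 − 2 = 1.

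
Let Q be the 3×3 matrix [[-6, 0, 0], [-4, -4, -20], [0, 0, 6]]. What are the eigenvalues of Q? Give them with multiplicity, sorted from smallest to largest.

-6, -4, 6

Characteristic polynomial: p(s) = s^3 + 4s^2 - 36s - 144 = (s - 6)(s + 4)(s + 6).
Roots (with multiplicity): -6, -4, 6.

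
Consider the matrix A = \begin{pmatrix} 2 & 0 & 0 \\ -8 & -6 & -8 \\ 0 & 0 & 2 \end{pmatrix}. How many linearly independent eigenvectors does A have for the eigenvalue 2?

A − 2I = [[0, 0, 0], [-8, -8, -8], [0, 0, 0]].
This matrix has rank 1, so its null space has dimension 3 − 1 = 2.

2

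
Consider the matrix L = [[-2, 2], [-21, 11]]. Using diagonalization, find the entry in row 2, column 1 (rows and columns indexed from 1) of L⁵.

Characteristic polynomial: μ^2 - 9μ + 20 = (μ - 5)(μ - 4), so the eigenvalues are 4, 5.
μ=4: eigenvector (1, 3).
μ=5: eigenvector (2, 7).
P = [[1, 2], [3, 7]], D = diag(4, 5), P⁻¹ = [[7, -2], [-3, 1]].
L⁵ = P·diag(1024, 3125)·P⁻¹ = [[-11582, 4202], [-44121, 15731]].
The requested entry is -44121.

-44121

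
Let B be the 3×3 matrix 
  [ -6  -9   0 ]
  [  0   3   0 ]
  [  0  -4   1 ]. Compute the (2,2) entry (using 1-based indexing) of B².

Characteristic polynomial: s^3 + 2s^2 - 21s + 18 = (s - 3)(s - 1)(s + 6), so the eigenvalues are -6, 1, 3.
s=-6: eigenvector (1, 0, 0).
s=3: eigenvector (-1, 1, -2).
s=1: eigenvector (0, 0, 1).
P = [[1, -1, 0], [0, 1, 0], [0, -2, 1]], D = diag(-6, 3, 1), P⁻¹ = [[1, 1, 0], [0, 1, 0], [0, 2, 1]].
B² = P·diag(36, 9, 1)·P⁻¹ = [[36, 27, 0], [0, 9, 0], [0, -16, 1]].
The requested entry is 9.

9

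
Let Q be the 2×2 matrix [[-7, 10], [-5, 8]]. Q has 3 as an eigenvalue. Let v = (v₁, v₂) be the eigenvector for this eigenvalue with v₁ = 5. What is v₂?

5

Q − 3I = [[-10, 10], [-5, 5]].
Solving (Q − 3I)v = 0 gives the eigenspace spanned by (5, 5).
With v₁ = 5, v = (5, 5), so v₂ = 5.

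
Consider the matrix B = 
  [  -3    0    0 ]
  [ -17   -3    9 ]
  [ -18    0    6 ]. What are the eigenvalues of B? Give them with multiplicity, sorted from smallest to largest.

-3, -3, 6

Characteristic polynomial: p(t) = t^3 - 27t - 54 = (t - 6)(t + 3)^2.
Roots (with multiplicity): -3, -3, 6.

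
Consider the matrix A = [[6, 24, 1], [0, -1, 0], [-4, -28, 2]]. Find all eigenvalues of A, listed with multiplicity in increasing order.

-1, 4, 4

Characteristic polynomial: p(λ) = λ^3 - 7λ^2 + 8λ + 16 = (λ - 4)^2(λ + 1).
Roots (with multiplicity): -1, 4, 4.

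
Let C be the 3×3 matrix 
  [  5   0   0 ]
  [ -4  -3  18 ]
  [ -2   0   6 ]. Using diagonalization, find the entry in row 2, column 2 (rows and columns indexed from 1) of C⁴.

Characteristic polynomial: λ^3 - 8λ^2 - 3λ + 90 = (λ - 6)(λ - 5)(λ + 3), so the eigenvalues are -3, 5, 6.
λ=5: eigenvector (1, 4, 2).
λ=-3: eigenvector (0, 1, 0).
λ=6: eigenvector (0, 2, 1).
P = [[1, 0, 0], [4, 1, 2], [2, 0, 1]], D = diag(5, -3, 6), P⁻¹ = [[1, 0, 0], [0, 1, -2], [-2, 0, 1]].
C⁴ = P·diag(625, 81, 1296)·P⁻¹ = [[625, 0, 0], [-2684, 81, 2430], [-1342, 0, 1296]].
The requested entry is 81.

81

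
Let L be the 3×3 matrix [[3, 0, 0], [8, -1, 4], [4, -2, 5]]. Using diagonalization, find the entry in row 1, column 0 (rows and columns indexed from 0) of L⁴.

320

Characteristic polynomial: r^3 - 7r^2 + 15r - 9 = (r - 3)^2(r - 1), so the eigenvalues are 1, 3, 3.
r=3: eigenvector (1, 2, 0).
r=3: eigenvector (0, -1, -1).
r=1: eigenvector (0, 2, 1).
P = [[1, 0, 0], [2, -1, 2], [0, -1, 1]], D = diag(3, 3, 1), P⁻¹ = [[1, 0, 0], [-2, 1, -2], [-2, 1, -1]].
L⁴ = P·diag(81, 81, 1)·P⁻¹ = [[81, 0, 0], [320, -79, 160], [160, -80, 161]].
The requested entry is 320.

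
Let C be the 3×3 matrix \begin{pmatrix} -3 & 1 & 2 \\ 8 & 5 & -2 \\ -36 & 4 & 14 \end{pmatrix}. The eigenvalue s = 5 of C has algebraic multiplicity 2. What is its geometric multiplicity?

1

C − 5I = [[-8, 1, 2], [8, 0, -2], [-36, 4, 9]].
This matrix has rank 2, so its null space has dimension 3 − 2 = 1.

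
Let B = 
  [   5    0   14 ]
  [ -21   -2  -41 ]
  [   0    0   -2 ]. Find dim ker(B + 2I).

B + 2I = [[7, 0, 14], [-21, 0, -41], [0, 0, 0]].
This matrix has rank 2, so its null space has dimension 3 − 2 = 1.

1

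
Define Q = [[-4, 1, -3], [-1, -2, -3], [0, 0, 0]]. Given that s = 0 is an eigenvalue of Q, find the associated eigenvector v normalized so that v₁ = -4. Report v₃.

4

Q = [[-4, 1, -3], [-1, -2, -3], [0, 0, 0]].
Solving (Q)v = 0 gives the eigenspace spanned by (-4, -4, 4).
With v₁ = -4, v = (-4, -4, 4), so v₃ = 4.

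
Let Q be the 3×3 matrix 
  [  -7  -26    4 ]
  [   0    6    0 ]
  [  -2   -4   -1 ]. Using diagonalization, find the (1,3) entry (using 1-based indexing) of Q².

-32

Characteristic polynomial: t^3 + 2t^2 - 33t - 90 = (t - 6)(t + 3)(t + 5), so the eigenvalues are -5, -3, 6.
t=-5: eigenvector (2, 0, 1).
t=-3: eigenvector (1, 0, 1).
t=6: eigenvector (-2, 1, 0).
P = [[2, 1, -2], [0, 0, 1], [1, 1, 0]], D = diag(-5, -3, 6), P⁻¹ = [[1, 2, -1], [-1, -2, 2], [0, 1, 0]].
Q² = P·diag(25, 9, 36)·P⁻¹ = [[41, 10, -32], [0, 36, 0], [16, 32, -7]].
The requested entry is -32.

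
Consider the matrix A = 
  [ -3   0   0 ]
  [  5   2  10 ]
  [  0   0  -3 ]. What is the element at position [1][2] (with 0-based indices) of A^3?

70

Characteristic polynomial: λ^3 + 4λ^2 - 3λ - 18 = (λ - 2)(λ + 3)^2, so the eigenvalues are -3, -3, 2.
λ=-3: eigenvector (1, -1, 0).
λ=2: eigenvector (0, 1, 0).
λ=-3: eigenvector (-2, 0, 1).
P = [[1, 0, -2], [-1, 1, 0], [0, 0, 1]], D = diag(-3, 2, -3), P⁻¹ = [[1, 0, 2], [1, 1, 2], [0, 0, 1]].
A³ = P·diag(-27, 8, -27)·P⁻¹ = [[-27, 0, 0], [35, 8, 70], [0, 0, -27]].
The requested entry is 70.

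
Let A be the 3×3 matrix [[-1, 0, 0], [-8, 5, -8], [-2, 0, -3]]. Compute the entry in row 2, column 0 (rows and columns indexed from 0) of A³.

-26

Characteristic polynomial: μ^3 - μ^2 - 17μ - 15 = (μ - 5)(μ + 1)(μ + 3), so the eigenvalues are -3, -1, 5.
μ=-1: eigenvector (1, 0, -1).
μ=5: eigenvector (0, 1, 0).
μ=-3: eigenvector (0, 1, 1).
P = [[1, 0, 0], [0, 1, 1], [-1, 0, 1]], D = diag(-1, 5, -3), P⁻¹ = [[1, 0, 0], [-1, 1, -1], [1, 0, 1]].
A³ = P·diag(-1, 125, -27)·P⁻¹ = [[-1, 0, 0], [-152, 125, -152], [-26, 0, -27]].
The requested entry is -26.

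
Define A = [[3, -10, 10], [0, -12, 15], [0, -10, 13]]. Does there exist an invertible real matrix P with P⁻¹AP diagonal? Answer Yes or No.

Yes

Characteristic polynomial: p(r) = r^3 - 4r^2 - 3r + 18 = (r - 3)^2(r + 2).
r = 3 has algebraic multiplicity 2; rank(A − 3I) = 1, so geometric multiplicity = 2.
Every eigenvalue has geometric = algebraic multiplicity, so A is diagonalizable.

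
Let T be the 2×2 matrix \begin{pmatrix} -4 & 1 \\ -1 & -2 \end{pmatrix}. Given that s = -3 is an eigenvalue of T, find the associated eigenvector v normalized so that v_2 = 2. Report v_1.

2

T + 3I = [[-1, 1], [-1, 1]].
Solving (T + 3I)v = 0 gives the eigenspace spanned by (2, 2).
With v_2 = 2, v = (2, 2), so v_1 = 2.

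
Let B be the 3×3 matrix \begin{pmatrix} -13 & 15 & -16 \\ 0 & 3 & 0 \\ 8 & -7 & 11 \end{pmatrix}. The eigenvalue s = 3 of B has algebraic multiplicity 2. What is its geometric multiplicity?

1

B − 3I = [[-16, 15, -16], [0, 0, 0], [8, -7, 8]].
This matrix has rank 2, so its null space has dimension 3 − 2 = 1.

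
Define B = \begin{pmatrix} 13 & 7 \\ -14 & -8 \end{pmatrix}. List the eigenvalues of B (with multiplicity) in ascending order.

-1, 6

Characteristic polynomial: p(r) = r^2 - 5r - 6 = (r - 6)(r + 1).
Roots (with multiplicity): -1, 6.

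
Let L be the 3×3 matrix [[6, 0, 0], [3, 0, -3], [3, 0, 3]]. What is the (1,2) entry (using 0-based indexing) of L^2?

Characteristic polynomial: μ^3 - 9μ^2 + 18μ = μ(μ - 6)(μ - 3), so the eigenvalues are 0, 3, 6.
μ=6: eigenvector (1, 0, 1).
μ=0: eigenvector (0, 1, 0).
μ=3: eigenvector (0, -1, 1).
P = [[1, 0, 0], [0, 1, -1], [1, 0, 1]], D = diag(6, 0, 3), P⁻¹ = [[1, 0, 0], [-1, 1, 1], [-1, 0, 1]].
L² = P·diag(36, 0, 9)·P⁻¹ = [[36, 0, 0], [9, 0, -9], [27, 0, 9]].
The requested entry is -9.

-9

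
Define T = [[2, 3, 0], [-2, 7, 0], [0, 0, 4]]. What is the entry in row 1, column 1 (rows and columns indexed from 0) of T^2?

43

Characteristic polynomial: s^3 - 13s^2 + 56s - 80 = (s - 5)(s - 4)^2, so the eigenvalues are 4, 4, 5.
s=4: eigenvector (3, 2, 1).
s=5: eigenvector (1, 1, 0).
s=4: eigenvector (0, 0, 1).
P = [[3, 1, 0], [2, 1, 0], [1, 0, 1]], D = diag(4, 5, 4), P⁻¹ = [[1, -1, 0], [-2, 3, 0], [-1, 1, 1]].
T² = P·diag(16, 25, 16)·P⁻¹ = [[-2, 27, 0], [-18, 43, 0], [0, 0, 16]].
The requested entry is 43.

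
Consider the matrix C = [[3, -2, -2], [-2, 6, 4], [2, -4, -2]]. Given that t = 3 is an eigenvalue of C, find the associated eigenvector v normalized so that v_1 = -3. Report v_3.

-6

C − 3I = [[0, -2, -2], [-2, 3, 4], [2, -4, -5]].
Solving (C − 3I)v = 0 gives the eigenspace spanned by (-3, 6, -6).
With v_1 = -3, v = (-3, 6, -6), so v_3 = -6.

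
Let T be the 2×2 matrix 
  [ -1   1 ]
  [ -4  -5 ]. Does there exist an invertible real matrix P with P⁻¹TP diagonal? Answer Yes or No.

Characteristic polynomial: p(s) = s^2 + 6s + 9 = (s + 3)^2.
s = -3 has algebraic multiplicity 2; rank(T + 3I) = 1, so geometric multiplicity = 1.
Geometric multiplicity < algebraic multiplicity, so T is not diagonalizable.

No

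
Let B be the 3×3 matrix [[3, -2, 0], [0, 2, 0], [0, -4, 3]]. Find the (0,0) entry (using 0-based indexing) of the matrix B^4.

Characteristic polynomial: r^3 - 8r^2 + 21r - 18 = (r - 3)^2(r - 2), so the eigenvalues are 2, 3, 3.
r=2: eigenvector (2, 1, 4).
r=3: eigenvector (1, 0, 2).
r=3: eigenvector (0, 0, 1).
P = [[2, 1, 0], [1, 0, 0], [4, 2, 1]], D = diag(2, 3, 3), P⁻¹ = [[0, 1, 0], [1, -2, 0], [-2, 0, 1]].
B⁴ = P·diag(16, 81, 81)·P⁻¹ = [[81, -130, 0], [0, 16, 0], [0, -260, 81]].
The requested entry is 81.

81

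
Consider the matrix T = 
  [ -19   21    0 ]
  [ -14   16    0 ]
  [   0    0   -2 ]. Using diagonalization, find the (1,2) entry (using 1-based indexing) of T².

-63

Characteristic polynomial: s^3 + 5s^2 - 4s - 20 = (s - 2)(s + 2)(s + 5), so the eigenvalues are -5, -2, 2.
s=-5: eigenvector (3, 2, 0).
s=2: eigenvector (1, 1, 0).
s=-2: eigenvector (0, 0, 1).
P = [[3, 1, 0], [2, 1, 0], [0, 0, 1]], D = diag(-5, 2, -2), P⁻¹ = [[1, -1, 0], [-2, 3, 0], [0, 0, 1]].
T² = P·diag(25, 4, 4)·P⁻¹ = [[67, -63, 0], [42, -38, 0], [0, 0, 4]].
The requested entry is -63.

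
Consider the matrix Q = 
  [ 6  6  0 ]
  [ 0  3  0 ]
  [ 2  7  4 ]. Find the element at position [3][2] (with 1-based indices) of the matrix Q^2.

61

Characteristic polynomial: λ^3 - 13λ^2 + 54λ - 72 = (λ - 6)(λ - 4)(λ - 3), so the eigenvalues are 3, 4, 6.
λ=6: eigenvector (1, 0, 1).
λ=3: eigenvector (-2, 1, -3).
λ=4: eigenvector (0, 0, 1).
P = [[1, -2, 0], [0, 1, 0], [1, -3, 1]], D = diag(6, 3, 4), P⁻¹ = [[1, 2, 0], [0, 1, 0], [-1, 1, 1]].
Q² = P·diag(36, 9, 16)·P⁻¹ = [[36, 54, 0], [0, 9, 0], [20, 61, 16]].
The requested entry is 61.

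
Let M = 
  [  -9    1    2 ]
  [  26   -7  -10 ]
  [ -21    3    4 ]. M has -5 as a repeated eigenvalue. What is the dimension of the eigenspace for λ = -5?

M + 5I = [[-4, 1, 2], [26, -2, -10], [-21, 3, 9]].
This matrix has rank 2, so its null space has dimension 3 − 2 = 1.

1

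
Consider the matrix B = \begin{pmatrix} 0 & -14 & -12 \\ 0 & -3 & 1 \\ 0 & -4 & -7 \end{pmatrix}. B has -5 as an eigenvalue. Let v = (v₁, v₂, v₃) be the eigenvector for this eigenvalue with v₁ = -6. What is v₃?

-6

B + 5I = [[5, -14, -12], [0, 2, 1], [0, -4, -2]].
Solving (B + 5I)v = 0 gives the eigenspace spanned by (-6, 3, -6).
With v₁ = -6, v = (-6, 3, -6), so v₃ = -6.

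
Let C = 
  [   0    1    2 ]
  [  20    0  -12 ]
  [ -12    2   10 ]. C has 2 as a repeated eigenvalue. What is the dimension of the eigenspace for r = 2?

C − 2I = [[-2, 1, 2], [20, -2, -12], [-12, 2, 8]].
This matrix has rank 2, so its null space has dimension 3 − 2 = 1.

1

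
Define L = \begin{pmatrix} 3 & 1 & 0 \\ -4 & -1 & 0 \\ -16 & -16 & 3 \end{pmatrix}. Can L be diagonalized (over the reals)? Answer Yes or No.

Characteristic polynomial: p(μ) = μ^3 - 5μ^2 + 7μ - 3 = (μ - 3)(μ - 1)^2.
μ = 1 has algebraic multiplicity 2; rank(L − 1I) = 2, so geometric multiplicity = 1.
Geometric multiplicity < algebraic multiplicity, so L is not diagonalizable.

No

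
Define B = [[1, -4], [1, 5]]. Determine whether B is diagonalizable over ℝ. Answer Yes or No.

Characteristic polynomial: p(r) = r^2 - 6r + 9 = (r - 3)^2.
r = 3 has algebraic multiplicity 2; rank(B − 3I) = 1, so geometric multiplicity = 1.
Geometric multiplicity < algebraic multiplicity, so B is not diagonalizable.

No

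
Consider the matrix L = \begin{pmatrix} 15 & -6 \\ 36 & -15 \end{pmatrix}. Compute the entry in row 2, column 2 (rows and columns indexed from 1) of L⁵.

-1215

Characteristic polynomial: t^2 - 9 = (t - 3)(t + 3), so the eigenvalues are -3, 3.
t=3: eigenvector (-1, -2).
t=-3: eigenvector (1, 3).
P = [[-1, 1], [-2, 3]], D = diag(3, -3), P⁻¹ = [[-3, 1], [-2, 1]].
L⁵ = P·diag(243, -243)·P⁻¹ = [[1215, -486], [2916, -1215]].
The requested entry is -1215.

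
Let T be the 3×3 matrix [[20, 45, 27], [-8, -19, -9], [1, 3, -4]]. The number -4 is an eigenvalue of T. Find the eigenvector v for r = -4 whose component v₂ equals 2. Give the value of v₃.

T + 4I = [[24, 45, 27], [-8, -15, -9], [1, 3, 0]].
Solving (T + 4I)v = 0 gives the eigenspace spanned by (-6, 2, 2).
With v₂ = 2, v = (-6, 2, 2), so v₃ = 2.

2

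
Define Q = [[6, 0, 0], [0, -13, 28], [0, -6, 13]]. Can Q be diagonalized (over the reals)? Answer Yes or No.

Yes

Characteristic polynomial: p(λ) = λ^3 - 6λ^2 - λ + 6 = (λ - 6)(λ - 1)(λ + 1).
All 3 eigenvalues are distinct, so Q is diagonalizable.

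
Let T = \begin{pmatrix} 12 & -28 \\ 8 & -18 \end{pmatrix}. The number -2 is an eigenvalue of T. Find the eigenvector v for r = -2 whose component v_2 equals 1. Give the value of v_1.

2

T + 2I = [[14, -28], [8, -16]].
Solving (T + 2I)v = 0 gives the eigenspace spanned by (2, 1).
With v_2 = 1, v = (2, 1), so v_1 = 2.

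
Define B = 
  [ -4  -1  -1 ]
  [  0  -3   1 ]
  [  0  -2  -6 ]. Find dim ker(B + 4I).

2

B + 4I = [[0, -1, -1], [0, 1, 1], [0, -2, -2]].
This matrix has rank 1, so its null space has dimension 3 − 1 = 2.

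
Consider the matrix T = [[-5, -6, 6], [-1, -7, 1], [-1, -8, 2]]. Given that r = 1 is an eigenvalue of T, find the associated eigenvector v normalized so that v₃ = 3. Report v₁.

3

T − 1I = [[-6, -6, 6], [-1, -8, 1], [-1, -8, 1]].
Solving (T − 1I)v = 0 gives the eigenspace spanned by (3, 0, 3).
With v₃ = 3, v = (3, 0, 3), so v₁ = 3.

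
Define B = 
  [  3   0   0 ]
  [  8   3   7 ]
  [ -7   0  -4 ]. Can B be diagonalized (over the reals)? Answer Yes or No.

No

Characteristic polynomial: p(s) = s^3 - 2s^2 - 15s + 36 = (s - 3)^2(s + 4).
s = 3 has algebraic multiplicity 2; rank(B − 3I) = 2, so geometric multiplicity = 1.
Geometric multiplicity < algebraic multiplicity, so B is not diagonalizable.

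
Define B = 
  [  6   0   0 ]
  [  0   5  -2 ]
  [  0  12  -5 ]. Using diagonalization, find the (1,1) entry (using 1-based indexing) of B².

Characteristic polynomial: s^3 - 6s^2 - s + 6 = (s - 6)(s - 1)(s + 1), so the eigenvalues are -1, 1, 6.
s=6: eigenvector (1, 0, 0).
s=1: eigenvector (0, 1, 2).
s=-1: eigenvector (0, 1, 3).
P = [[1, 0, 0], [0, 1, 1], [0, 2, 3]], D = diag(6, 1, -1), P⁻¹ = [[1, 0, 0], [0, 3, -1], [0, -2, 1]].
B² = P·diag(36, 1, 1)·P⁻¹ = [[36, 0, 0], [0, 1, 0], [0, 0, 1]].
The requested entry is 36.

36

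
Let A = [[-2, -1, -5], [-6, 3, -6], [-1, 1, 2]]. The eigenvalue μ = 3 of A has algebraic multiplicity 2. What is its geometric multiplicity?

A − 3I = [[-5, -1, -5], [-6, 0, -6], [-1, 1, -1]].
This matrix has rank 2, so its null space has dimension 3 − 2 = 1.

1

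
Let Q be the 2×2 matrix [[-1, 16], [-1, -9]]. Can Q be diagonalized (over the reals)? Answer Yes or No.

Characteristic polynomial: p(t) = t^2 + 10t + 25 = (t + 5)^2.
t = -5 has algebraic multiplicity 2; rank(Q + 5I) = 1, so geometric multiplicity = 1.
Geometric multiplicity < algebraic multiplicity, so Q is not diagonalizable.

No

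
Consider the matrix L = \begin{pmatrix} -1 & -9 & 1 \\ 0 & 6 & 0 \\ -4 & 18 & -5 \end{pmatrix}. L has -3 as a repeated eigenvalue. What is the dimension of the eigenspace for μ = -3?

1

L + 3I = [[2, -9, 1], [0, 9, 0], [-4, 18, -2]].
This matrix has rank 2, so its null space has dimension 3 − 2 = 1.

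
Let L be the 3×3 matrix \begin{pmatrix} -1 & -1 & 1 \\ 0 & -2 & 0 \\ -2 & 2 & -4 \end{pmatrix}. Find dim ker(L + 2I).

L + 2I = [[1, -1, 1], [0, 0, 0], [-2, 2, -2]].
This matrix has rank 1, so its null space has dimension 3 − 1 = 2.

2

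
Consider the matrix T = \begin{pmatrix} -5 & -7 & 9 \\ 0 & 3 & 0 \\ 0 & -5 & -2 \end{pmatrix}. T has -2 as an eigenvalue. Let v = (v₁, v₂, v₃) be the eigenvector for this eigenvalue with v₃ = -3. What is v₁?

T + 2I = [[-3, -7, 9], [0, 5, 0], [0, -5, 0]].
Solving (T + 2I)v = 0 gives the eigenspace spanned by (-9, 0, -3).
With v₃ = -3, v = (-9, 0, -3), so v₁ = -9.

-9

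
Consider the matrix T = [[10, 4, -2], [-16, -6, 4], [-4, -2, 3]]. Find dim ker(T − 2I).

T − 2I = [[8, 4, -2], [-16, -8, 4], [-4, -2, 1]].
This matrix has rank 1, so its null space has dimension 3 − 1 = 2.

2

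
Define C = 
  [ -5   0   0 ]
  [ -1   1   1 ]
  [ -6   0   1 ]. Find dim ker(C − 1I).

C − 1I = [[-6, 0, 0], [-1, 0, 1], [-6, 0, 0]].
This matrix has rank 2, so its null space has dimension 3 − 2 = 1.

1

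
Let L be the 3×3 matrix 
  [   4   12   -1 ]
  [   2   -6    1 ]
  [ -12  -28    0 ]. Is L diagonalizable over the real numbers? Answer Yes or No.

No

Characteristic polynomial: p(r) = r^3 + 2r^2 - 32r - 96 = (r - 6)(r + 4)^2.
r = -4 has algebraic multiplicity 2; rank(L + 4I) = 2, so geometric multiplicity = 1.
Geometric multiplicity < algebraic multiplicity, so L is not diagonalizable.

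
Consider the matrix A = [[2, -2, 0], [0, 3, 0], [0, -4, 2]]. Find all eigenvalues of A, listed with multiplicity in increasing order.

Characteristic polynomial: p(s) = s^3 - 7s^2 + 16s - 12 = (s - 3)(s - 2)^2.
Roots (with multiplicity): 2, 2, 3.

2, 2, 3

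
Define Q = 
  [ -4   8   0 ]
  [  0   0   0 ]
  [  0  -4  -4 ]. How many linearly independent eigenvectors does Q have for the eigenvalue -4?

Q + 4I = [[0, 8, 0], [0, 4, 0], [0, -4, 0]].
This matrix has rank 1, so its null space has dimension 3 − 1 = 2.

2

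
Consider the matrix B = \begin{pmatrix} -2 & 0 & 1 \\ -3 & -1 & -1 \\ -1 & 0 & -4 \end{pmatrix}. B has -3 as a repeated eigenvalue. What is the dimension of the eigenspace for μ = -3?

1

B + 3I = [[1, 0, 1], [-3, 2, -1], [-1, 0, -1]].
This matrix has rank 2, so its null space has dimension 3 − 2 = 1.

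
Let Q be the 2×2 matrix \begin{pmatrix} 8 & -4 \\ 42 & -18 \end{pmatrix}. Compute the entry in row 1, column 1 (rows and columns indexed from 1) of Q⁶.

Characteristic polynomial: μ^2 + 10μ + 24 = (μ + 4)(μ + 6), so the eigenvalues are -6, -4.
μ=-4: eigenvector (1, 3).
μ=-6: eigenvector (2, 7).
P = [[1, 2], [3, 7]], D = diag(-4, -6), P⁻¹ = [[7, -2], [-3, 1]].
Q⁶ = P·diag(4096, 46656)·P⁻¹ = [[-251264, 85120], [-893760, 302016]].
The requested entry is -251264.

-251264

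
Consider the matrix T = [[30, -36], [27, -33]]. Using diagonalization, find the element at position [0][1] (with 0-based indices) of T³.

Characteristic polynomial: r^2 + 3r - 18 = (r - 3)(r + 6), so the eigenvalues are -6, 3.
r=3: eigenvector (4, 3).
r=-6: eigenvector (1, 1).
P = [[4, 1], [3, 1]], D = diag(3, -6), P⁻¹ = [[1, -1], [-3, 4]].
T³ = P·diag(27, -216)·P⁻¹ = [[756, -972], [729, -945]].
The requested entry is -972.

-972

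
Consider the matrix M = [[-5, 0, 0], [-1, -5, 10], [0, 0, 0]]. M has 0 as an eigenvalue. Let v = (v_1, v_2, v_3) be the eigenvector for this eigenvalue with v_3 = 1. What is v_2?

M = [[-5, 0, 0], [-1, -5, 10], [0, 0, 0]].
Solving (M)v = 0 gives the eigenspace spanned by (0, 2, 1).
With v_3 = 1, v = (0, 2, 1), so v_2 = 2.

2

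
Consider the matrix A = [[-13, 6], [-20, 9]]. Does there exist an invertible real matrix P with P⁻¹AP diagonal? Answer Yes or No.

Characteristic polynomial: p(λ) = λ^2 + 4λ + 3 = (λ + 1)(λ + 3).
All 2 eigenvalues are distinct, so A is diagonalizable.

Yes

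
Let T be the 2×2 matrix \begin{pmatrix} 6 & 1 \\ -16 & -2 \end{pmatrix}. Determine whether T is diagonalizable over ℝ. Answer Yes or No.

Characteristic polynomial: p(s) = s^2 - 4s + 4 = (s - 2)^2.
s = 2 has algebraic multiplicity 2; rank(T − 2I) = 1, so geometric multiplicity = 1.
Geometric multiplicity < algebraic multiplicity, so T is not diagonalizable.

No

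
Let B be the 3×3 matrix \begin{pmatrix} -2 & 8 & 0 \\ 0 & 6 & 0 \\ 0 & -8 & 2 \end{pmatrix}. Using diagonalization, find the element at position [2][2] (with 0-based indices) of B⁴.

Characteristic polynomial: μ^3 - 6μ^2 - 4μ + 24 = (μ - 6)(μ - 2)(μ + 2), so the eigenvalues are -2, 2, 6.
μ=-2: eigenvector (1, 0, 0).
μ=6: eigenvector (1, 1, -2).
μ=2: eigenvector (0, 0, 1).
P = [[1, 1, 0], [0, 1, 0], [0, -2, 1]], D = diag(-2, 6, 2), P⁻¹ = [[1, -1, 0], [0, 1, 0], [0, 2, 1]].
B⁴ = P·diag(16, 1296, 16)·P⁻¹ = [[16, 1280, 0], [0, 1296, 0], [0, -2560, 16]].
The requested entry is 16.

16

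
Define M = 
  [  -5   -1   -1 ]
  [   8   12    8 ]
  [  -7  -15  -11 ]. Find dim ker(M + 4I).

1

M + 4I = [[-1, -1, -1], [8, 16, 8], [-7, -15, -7]].
This matrix has rank 2, so its null space has dimension 3 − 2 = 1.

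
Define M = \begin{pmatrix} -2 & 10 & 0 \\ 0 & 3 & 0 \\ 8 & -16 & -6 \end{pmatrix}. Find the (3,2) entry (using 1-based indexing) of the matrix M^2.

128

Characteristic polynomial: r^3 + 5r^2 - 12r - 36 = (r - 3)(r + 2)(r + 6), so the eigenvalues are -6, -2, 3.
r=-2: eigenvector (1, 0, 2).
r=3: eigenvector (2, 1, 0).
r=-6: eigenvector (0, 0, 1).
P = [[1, 2, 0], [0, 1, 0], [2, 0, 1]], D = diag(-2, 3, -6), P⁻¹ = [[1, -2, 0], [0, 1, 0], [-2, 4, 1]].
M² = P·diag(4, 9, 36)·P⁻¹ = [[4, 10, 0], [0, 9, 0], [-64, 128, 36]].
The requested entry is 128.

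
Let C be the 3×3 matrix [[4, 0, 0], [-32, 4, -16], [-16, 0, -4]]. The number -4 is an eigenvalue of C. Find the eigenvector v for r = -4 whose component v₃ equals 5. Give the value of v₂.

C + 4I = [[8, 0, 0], [-32, 8, -16], [-16, 0, 0]].
Solving (C + 4I)v = 0 gives the eigenspace spanned by (0, 10, 5).
With v₃ = 5, v = (0, 10, 5), so v₂ = 10.

10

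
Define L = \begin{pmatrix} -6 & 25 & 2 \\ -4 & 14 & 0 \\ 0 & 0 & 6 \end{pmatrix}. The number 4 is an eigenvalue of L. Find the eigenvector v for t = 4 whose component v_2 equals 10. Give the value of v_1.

25

L − 4I = [[-10, 25, 2], [-4, 10, 0], [0, 0, 2]].
Solving (L − 4I)v = 0 gives the eigenspace spanned by (25, 10, 0).
With v_2 = 10, v = (25, 10, 0), so v_1 = 25.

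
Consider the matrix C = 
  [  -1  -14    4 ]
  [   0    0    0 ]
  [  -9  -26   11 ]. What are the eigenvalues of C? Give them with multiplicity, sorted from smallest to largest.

Characteristic polynomial: p(r) = r^3 - 10r^2 + 25r = r(r - 5)^2.
Roots (with multiplicity): 0, 5, 5.

0, 5, 5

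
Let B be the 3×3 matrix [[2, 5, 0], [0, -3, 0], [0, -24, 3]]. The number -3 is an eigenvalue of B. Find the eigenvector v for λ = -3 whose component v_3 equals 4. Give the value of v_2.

1

B + 3I = [[5, 5, 0], [0, 0, 0], [0, -24, 6]].
Solving (B + 3I)v = 0 gives the eigenspace spanned by (-1, 1, 4).
With v_3 = 4, v = (-1, 1, 4), so v_2 = 1.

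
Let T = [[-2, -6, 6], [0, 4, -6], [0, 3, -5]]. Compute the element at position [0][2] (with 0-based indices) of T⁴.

-30

Characteristic polynomial: μ^3 + 3μ^2 - 4 = (μ - 1)(μ + 2)^2, so the eigenvalues are -2, -2, 1.
μ=-2: eigenvector (1, 0, 0).
μ=-2: eigenvector (1, -1, -1).
μ=1: eigenvector (-2, 2, 1).
P = [[1, 1, -2], [0, -1, 2], [0, -1, 1]], D = diag(-2, -2, 1), P⁻¹ = [[1, 1, 0], [0, 1, -2], [0, 1, -1]].
T⁴ = P·diag(16, 16, 1)·P⁻¹ = [[16, 30, -30], [0, -14, 30], [0, -15, 31]].
The requested entry is -30.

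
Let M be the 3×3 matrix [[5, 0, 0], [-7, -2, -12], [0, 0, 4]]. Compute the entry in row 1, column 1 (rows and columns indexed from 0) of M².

Characteristic polynomial: r^3 - 7r^2 + 2r + 40 = (r - 5)(r - 4)(r + 2), so the eigenvalues are -2, 4, 5.
r=5: eigenvector (1, -1, 0).
r=-2: eigenvector (0, 1, 0).
r=4: eigenvector (0, -2, 1).
P = [[1, 0, 0], [-1, 1, -2], [0, 0, 1]], D = diag(5, -2, 4), P⁻¹ = [[1, 0, 0], [1, 1, 2], [0, 0, 1]].
M² = P·diag(25, 4, 16)·P⁻¹ = [[25, 0, 0], [-21, 4, -24], [0, 0, 16]].
The requested entry is 4.

4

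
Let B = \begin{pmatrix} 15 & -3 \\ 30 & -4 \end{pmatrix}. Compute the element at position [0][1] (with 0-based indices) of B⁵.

Characteristic polynomial: t^2 - 11t + 30 = (t - 6)(t - 5), so the eigenvalues are 5, 6.
t=5: eigenvector (3, 10).
t=6: eigenvector (1, 3).
P = [[3, 1], [10, 3]], D = diag(5, 6), P⁻¹ = [[-3, 1], [10, -3]].
B⁵ = P·diag(3125, 7776)·P⁻¹ = [[49635, -13953], [139530, -38734]].
The requested entry is -13953.

-13953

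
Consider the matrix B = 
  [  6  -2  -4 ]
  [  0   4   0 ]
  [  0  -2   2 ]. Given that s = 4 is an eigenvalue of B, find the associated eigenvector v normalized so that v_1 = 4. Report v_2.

B − 4I = [[2, -2, -4], [0, 0, 0], [0, -2, -2]].
Solving (B − 4I)v = 0 gives the eigenspace spanned by (4, -4, 4).
With v_1 = 4, v = (4, -4, 4), so v_2 = -4.

-4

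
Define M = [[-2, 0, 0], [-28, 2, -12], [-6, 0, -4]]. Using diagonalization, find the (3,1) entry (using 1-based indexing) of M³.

Characteristic polynomial: r^3 + 4r^2 - 4r - 16 = (r - 2)(r + 2)(r + 4), so the eigenvalues are -4, -2, 2.
r=-2: eigenvector (1, -2, -3).
r=2: eigenvector (0, 1, 0).
r=-4: eigenvector (0, 2, 1).
P = [[1, 0, 0], [-2, 1, 2], [-3, 0, 1]], D = diag(-2, 2, -4), P⁻¹ = [[1, 0, 0], [-4, 1, -2], [3, 0, 1]].
M³ = P·diag(-8, 8, -64)·P⁻¹ = [[-8, 0, 0], [-400, 8, -144], [-168, 0, -64]].
The requested entry is -168.

-168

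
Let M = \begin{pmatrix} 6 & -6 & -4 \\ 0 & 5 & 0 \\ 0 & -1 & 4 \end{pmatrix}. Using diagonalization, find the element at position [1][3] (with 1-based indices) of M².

-40

Characteristic polynomial: r^3 - 15r^2 + 74r - 120 = (r - 6)(r - 5)(r - 4), so the eigenvalues are 4, 5, 6.
r=4: eigenvector (2, 0, 1).
r=5: eigenvector (2, 1, -1).
r=6: eigenvector (1, 0, 0).
P = [[2, 2, 1], [0, 1, 0], [1, -1, 0]], D = diag(4, 5, 6), P⁻¹ = [[0, 1, 1], [0, 1, 0], [1, -4, -2]].
M² = P·diag(16, 25, 36)·P⁻¹ = [[36, -62, -40], [0, 25, 0], [0, -9, 16]].
The requested entry is -40.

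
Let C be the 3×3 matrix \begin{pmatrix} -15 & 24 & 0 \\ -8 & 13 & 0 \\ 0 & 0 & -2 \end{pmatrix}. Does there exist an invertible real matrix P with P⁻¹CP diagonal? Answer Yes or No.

Characteristic polynomial: p(t) = t^3 + 4t^2 + t - 6 = (t - 1)(t + 2)(t + 3).
All 3 eigenvalues are distinct, so C is diagonalizable.

Yes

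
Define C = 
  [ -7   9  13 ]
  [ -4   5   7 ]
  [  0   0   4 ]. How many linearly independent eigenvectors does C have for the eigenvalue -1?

1

C + 1I = [[-6, 9, 13], [-4, 6, 7], [0, 0, 5]].
This matrix has rank 2, so its null space has dimension 3 − 2 = 1.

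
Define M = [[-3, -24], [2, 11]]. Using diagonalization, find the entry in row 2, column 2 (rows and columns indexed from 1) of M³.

419

Characteristic polynomial: s^2 - 8s + 15 = (s - 5)(s - 3), so the eigenvalues are 3, 5.
s=3: eigenvector (4, -1).
s=5: eigenvector (-3, 1).
P = [[4, -3], [-1, 1]], D = diag(3, 5), P⁻¹ = [[1, 3], [1, 4]].
M³ = P·diag(27, 125)·P⁻¹ = [[-267, -1176], [98, 419]].
The requested entry is 419.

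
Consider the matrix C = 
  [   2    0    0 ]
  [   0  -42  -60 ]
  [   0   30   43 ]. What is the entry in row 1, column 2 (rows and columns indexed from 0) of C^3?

Characteristic polynomial: μ^3 - 3μ^2 - 4μ + 12 = (μ - 3)(μ - 2)(μ + 2), so the eigenvalues are -2, 2, 3.
μ=2: eigenvector (1, 0, 0).
μ=-2: eigenvector (0, -3, 2).
μ=3: eigenvector (0, 4, -3).
P = [[1, 0, 0], [0, -3, 4], [0, 2, -3]], D = diag(2, -2, 3), P⁻¹ = [[1, 0, 0], [0, -3, -4], [0, -2, -3]].
C³ = P·diag(8, -8, 27)·P⁻¹ = [[8, 0, 0], [0, -288, -420], [0, 210, 307]].
The requested entry is -420.

-420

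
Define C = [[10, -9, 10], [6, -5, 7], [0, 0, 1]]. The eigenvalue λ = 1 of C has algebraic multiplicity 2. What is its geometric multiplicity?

1

C − 1I = [[9, -9, 10], [6, -6, 7], [0, 0, 0]].
This matrix has rank 2, so its null space has dimension 3 − 2 = 1.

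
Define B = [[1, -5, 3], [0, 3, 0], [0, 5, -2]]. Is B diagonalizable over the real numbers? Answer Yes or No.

Characteristic polynomial: p(μ) = μ^3 - 2μ^2 - 5μ + 6 = (μ - 3)(μ - 1)(μ + 2).
All 3 eigenvalues are distinct, so B is diagonalizable.

Yes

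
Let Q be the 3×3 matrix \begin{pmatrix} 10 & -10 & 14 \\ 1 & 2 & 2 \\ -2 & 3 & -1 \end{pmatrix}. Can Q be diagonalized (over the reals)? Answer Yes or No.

No

Characteristic polynomial: p(λ) = λ^3 - 11λ^2 + 40λ - 48 = (λ - 4)^2(λ - 3).
λ = 4 has algebraic multiplicity 2; rank(Q − 4I) = 2, so geometric multiplicity = 1.
Geometric multiplicity < algebraic multiplicity, so Q is not diagonalizable.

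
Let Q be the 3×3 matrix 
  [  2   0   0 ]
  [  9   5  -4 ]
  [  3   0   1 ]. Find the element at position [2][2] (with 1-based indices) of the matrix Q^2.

25

Characteristic polynomial: s^3 - 8s^2 + 17s - 10 = (s - 5)(s - 2)(s - 1), so the eigenvalues are 1, 2, 5.
s=2: eigenvector (1, 1, 3).
s=5: eigenvector (0, 1, 0).
s=1: eigenvector (0, 1, 1).
P = [[1, 0, 0], [1, 1, 1], [3, 0, 1]], D = diag(2, 5, 1), P⁻¹ = [[1, 0, 0], [2, 1, -1], [-3, 0, 1]].
Q² = P·diag(4, 25, 1)·P⁻¹ = [[4, 0, 0], [51, 25, -24], [9, 0, 1]].
The requested entry is 25.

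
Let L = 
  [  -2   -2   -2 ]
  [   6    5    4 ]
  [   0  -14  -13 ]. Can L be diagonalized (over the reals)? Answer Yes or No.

Yes

Characteristic polynomial: p(s) = s^3 + 10s^2 + 19s - 30 = (s - 1)(s + 5)(s + 6).
All 3 eigenvalues are distinct, so L is diagonalizable.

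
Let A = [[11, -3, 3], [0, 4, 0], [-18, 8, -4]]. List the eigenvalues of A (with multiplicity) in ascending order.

Characteristic polynomial: p(t) = t^3 - 11t^2 + 38t - 40 = (t - 5)(t - 4)(t - 2).
Roots (with multiplicity): 2, 4, 5.

2, 4, 5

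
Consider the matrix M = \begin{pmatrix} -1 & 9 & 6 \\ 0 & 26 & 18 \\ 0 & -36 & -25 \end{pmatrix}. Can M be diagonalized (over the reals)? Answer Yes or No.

Yes

Characteristic polynomial: p(t) = t^3 - 3t - 2 = (t - 2)(t + 1)^2.
t = -1 has algebraic multiplicity 2; rank(M + 1I) = 1, so geometric multiplicity = 2.
Every eigenvalue has geometric = algebraic multiplicity, so M is diagonalizable.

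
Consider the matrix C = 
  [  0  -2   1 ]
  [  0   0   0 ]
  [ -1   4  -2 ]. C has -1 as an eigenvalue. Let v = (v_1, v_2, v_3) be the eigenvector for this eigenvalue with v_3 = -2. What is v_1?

C + 1I = [[1, -2, 1], [0, 1, 0], [-1, 4, -1]].
Solving (C + 1I)v = 0 gives the eigenspace spanned by (2, 0, -2).
With v_3 = -2, v = (2, 0, -2), so v_1 = 2.

2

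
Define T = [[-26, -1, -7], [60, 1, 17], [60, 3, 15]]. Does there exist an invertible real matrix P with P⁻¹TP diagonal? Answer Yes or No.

No

Characteristic polynomial: p(μ) = μ^3 + 10μ^2 + 28μ + 24 = (μ + 2)^2(μ + 6).
μ = -2 has algebraic multiplicity 2; rank(T + 2I) = 2, so geometric multiplicity = 1.
Geometric multiplicity < algebraic multiplicity, so T is not diagonalizable.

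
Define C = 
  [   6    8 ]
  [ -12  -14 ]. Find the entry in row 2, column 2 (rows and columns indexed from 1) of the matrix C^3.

Characteristic polynomial: r^2 + 8r + 12 = (r + 2)(r + 6), so the eigenvalues are -6, -2.
r=-6: eigenvector (-2, 3).
r=-2: eigenvector (1, -1).
P = [[-2, 1], [3, -1]], D = diag(-6, -2), P⁻¹ = [[1, 1], [3, 2]].
C³ = P·diag(-216, -8)·P⁻¹ = [[408, 416], [-624, -632]].
The requested entry is -632.

-632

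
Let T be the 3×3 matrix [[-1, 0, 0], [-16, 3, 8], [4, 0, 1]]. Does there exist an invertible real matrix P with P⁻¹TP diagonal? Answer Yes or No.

Yes

Characteristic polynomial: p(μ) = μ^3 - 3μ^2 - μ + 3 = (μ - 3)(μ - 1)(μ + 1).
All 3 eigenvalues are distinct, so T is diagonalizable.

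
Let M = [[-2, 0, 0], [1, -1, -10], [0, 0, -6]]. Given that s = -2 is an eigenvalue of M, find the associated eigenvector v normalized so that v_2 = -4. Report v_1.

4

M + 2I = [[0, 0, 0], [1, 1, -10], [0, 0, -4]].
Solving (M + 2I)v = 0 gives the eigenspace spanned by (4, -4, 0).
With v_2 = -4, v = (4, -4, 0), so v_1 = 4.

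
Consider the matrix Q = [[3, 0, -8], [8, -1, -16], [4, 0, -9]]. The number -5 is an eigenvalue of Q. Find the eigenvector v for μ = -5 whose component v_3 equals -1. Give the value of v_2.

-2

Q + 5I = [[8, 0, -8], [8, 4, -16], [4, 0, -4]].
Solving (Q + 5I)v = 0 gives the eigenspace spanned by (-1, -2, -1).
With v_3 = -1, v = (-1, -2, -1), so v_2 = -2.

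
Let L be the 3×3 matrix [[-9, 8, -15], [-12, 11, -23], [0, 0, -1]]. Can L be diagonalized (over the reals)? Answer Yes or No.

Characteristic polynomial: p(λ) = λ^3 - λ^2 - 5λ - 3 = (λ - 3)(λ + 1)^2.
λ = -1 has algebraic multiplicity 2; rank(L + 1I) = 2, so geometric multiplicity = 1.
Geometric multiplicity < algebraic multiplicity, so L is not diagonalizable.

No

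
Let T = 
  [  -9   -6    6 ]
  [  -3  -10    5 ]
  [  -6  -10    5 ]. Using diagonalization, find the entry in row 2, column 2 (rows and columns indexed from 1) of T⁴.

Characteristic polynomial: μ^3 + 14μ^2 + 63μ + 90 = (μ + 3)(μ + 5)(μ + 6), so the eigenvalues are -6, -5, -3.
μ=-5: eigenvector (0, 1, 1).
μ=-6: eigenvector (2, 1, 2).
μ=-3: eigenvector (1, 1, 2).
P = [[0, 2, 1], [1, 1, 1], [1, 2, 2]], D = diag(-5, -6, -3), P⁻¹ = [[0, 2, -1], [1, 1, -1], [-1, -2, 2]].
T⁴ = P·diag(625, 1296, 81)·P⁻¹ = [[2511, 2430, -2430], [1215, 2384, -1759], [2430, 3518, -2893]].
The requested entry is 2384.

2384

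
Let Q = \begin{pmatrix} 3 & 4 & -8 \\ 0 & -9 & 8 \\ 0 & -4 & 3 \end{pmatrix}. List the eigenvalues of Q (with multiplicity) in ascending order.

-5, -1, 3

Characteristic polynomial: p(t) = t^3 + 3t^2 - 13t - 15 = (t - 3)(t + 1)(t + 5).
Roots (with multiplicity): -5, -1, 3.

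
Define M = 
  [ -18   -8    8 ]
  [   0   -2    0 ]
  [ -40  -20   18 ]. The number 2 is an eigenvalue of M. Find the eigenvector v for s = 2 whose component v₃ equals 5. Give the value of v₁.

2

M − 2I = [[-20, -8, 8], [0, -4, 0], [-40, -20, 16]].
Solving (M − 2I)v = 0 gives the eigenspace spanned by (2, 0, 5).
With v₃ = 5, v = (2, 0, 5), so v₁ = 2.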